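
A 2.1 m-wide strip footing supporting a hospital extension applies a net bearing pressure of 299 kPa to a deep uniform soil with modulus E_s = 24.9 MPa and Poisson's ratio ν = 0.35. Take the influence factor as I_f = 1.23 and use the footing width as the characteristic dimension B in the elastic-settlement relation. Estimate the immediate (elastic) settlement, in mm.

S_e ≈ 27.2 mm

Immediate (elastic) settlement: S_e = q·B·(1−ν²)/E_s · I_f.
E_s = 24.9 MPa = 24900 kPa.
S_e = 299 × 2.1 × (1 − 0.35²) / 24900 × 1.23
    = 299 × 2.1 × 0.8775 / 24900 × 1.23
    = 0.02722 m = 27.22 mm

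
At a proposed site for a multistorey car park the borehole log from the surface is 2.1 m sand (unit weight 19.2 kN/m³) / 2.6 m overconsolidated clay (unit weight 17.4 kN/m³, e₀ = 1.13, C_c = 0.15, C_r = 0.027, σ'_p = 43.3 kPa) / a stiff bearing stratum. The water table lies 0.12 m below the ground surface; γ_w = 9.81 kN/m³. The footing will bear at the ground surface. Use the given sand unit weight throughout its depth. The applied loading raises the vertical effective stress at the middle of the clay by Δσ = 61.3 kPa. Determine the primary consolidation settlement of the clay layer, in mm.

S_c ≈ 64.9 mm

Mid-depth of clay below the ground surface: z = 2.1 + 2.6/2 = 3.4 m.
Total vertical stress at mid-clay: σ_v = 19.2×2.1 + 17.4×1.3 = 62.94 kPa.
Pore pressure: u = 9.81×(3.4 − 0.12) = 32.177 kPa.
Initial effective stress: σ'_0 = σ_v − u = 62.94 − 32.177 = 30.763 kPa.
Final effective stress: σ'_f = 30.763 + 61.3 = 92.063 kPa.
σ'_f = 92.063 > σ'_p = 43.3 kPa, so the stress path crosses the preconsolidation pressure — recompression up to σ'_p, then virgin compression beyond:
S_c = H/(1+e₀)·[C_r·log₁₀(σ'_p/σ'_0) + C_c·log₁₀(σ'_f/σ'_p)]
    = 2.6/2.13 × [0.027×log₁₀(43.3/30.763) + 0.15×log₁₀(92.063/43.3)]
    = 1.2207 × [0.0040084 + 0.04914] = 0.06488 m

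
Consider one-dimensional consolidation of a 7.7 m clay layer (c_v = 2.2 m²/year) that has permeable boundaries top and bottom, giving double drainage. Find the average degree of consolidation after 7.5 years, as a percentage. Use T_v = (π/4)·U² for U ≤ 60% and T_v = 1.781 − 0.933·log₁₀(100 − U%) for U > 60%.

U ≈ 94.8 %

Drainage path length: H_d = H/2 = 3.85 m (double drainage).
T_v = c_v·t/H_d² = 2.2×7.5/3.85² = 1.1132.
T_v = 1.1132 corresponds to the U > 60% branch:
U = 1 − 10^((1.781 − T_v)/0.933)/100 = 0.948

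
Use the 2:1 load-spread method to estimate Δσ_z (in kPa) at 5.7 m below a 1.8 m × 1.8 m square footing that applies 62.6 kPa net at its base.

Δσ_z ≈ 3.61 kPa

By the 2:1 method the load spreads at 1 horizontal : 2 vertical, so at depth z the loaded area has grown by z in each plan dimension:
Δσ = qBL/((B+z)(L+z)) = 62.6×1.8×1.8/((1.8+5.7)(1.8+5.7)) = 3.6058 kPa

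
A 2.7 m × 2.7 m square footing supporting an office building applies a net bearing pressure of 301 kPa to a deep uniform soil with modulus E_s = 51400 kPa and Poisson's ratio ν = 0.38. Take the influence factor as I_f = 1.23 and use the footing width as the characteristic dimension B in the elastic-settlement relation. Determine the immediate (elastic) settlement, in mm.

Immediate (elastic) settlement: S_e = q·B·(1−ν²)/E_s · I_f.
S_e = 301 × 2.7 × (1 − 0.38²) / 51400 × 1.23
    = 301 × 2.7 × 0.8556 / 51400 × 1.23
    = 0.01664 m = 16.64 mm

S_e ≈ 16.6 mm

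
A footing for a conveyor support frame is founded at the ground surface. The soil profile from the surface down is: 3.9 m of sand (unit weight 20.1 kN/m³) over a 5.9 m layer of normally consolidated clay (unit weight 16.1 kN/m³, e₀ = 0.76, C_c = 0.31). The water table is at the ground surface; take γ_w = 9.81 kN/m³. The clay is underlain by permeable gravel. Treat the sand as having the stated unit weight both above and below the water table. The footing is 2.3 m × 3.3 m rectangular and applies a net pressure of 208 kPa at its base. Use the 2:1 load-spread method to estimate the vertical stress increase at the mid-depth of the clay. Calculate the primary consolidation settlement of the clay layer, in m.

Mid-depth of clay below the ground surface: z = 3.9 + 5.9/2 = 6.85 m.
Total vertical stress at mid-clay: σ_v = 20.1×3.9 + 16.1×2.95 = 125.89 kPa.
Pore pressure: u = 9.81×(6.85 − 0) = 67.198 kPa.
Initial effective stress: σ'_0 = σ_v − u = 125.89 − 67.198 = 58.692 kPa.
Stress increase at mid-clay by the 2:1 spreading method:
Δσ = qBL/((B+z)(L+z)) = 208×2.3×3.3/((2.3+6.85)(3.3+6.85)) = 16.999 kPa
Final effective stress: σ'_f = σ'_0 + Δσ = 58.692 + 16.999 = 75.691 kPa.
Normally consolidated clay, so the full stress increment lies on the virgin compression line:
S_c = C_c·H/(1+e₀)·log₁₀(σ'_f/σ'_0) = 0.31×5.9/(1+0.76)×log₁₀(75.691/58.692)
    = 1.0392 × 0.11047 = 0.1148 m

S_c ≈ 0.115 m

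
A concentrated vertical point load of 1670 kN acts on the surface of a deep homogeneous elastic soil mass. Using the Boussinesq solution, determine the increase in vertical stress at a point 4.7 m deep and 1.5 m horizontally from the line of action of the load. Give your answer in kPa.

Δσ_z ≈ 28.3 kPa

Boussinesq vertical stress below a point load on an elastic half-space:
Δσ_z = 3P/(2πz²) · [1 + (r/z)²]^(−5/2)
r/z = 1.5/4.7 = 0.31915; [1+(r/z)²]^(−5/2) = 0.78467.
Δσ_z = 3×1670/(2π×4.7²) × 0.78467 = 36.096 × 0.78467 = 28.32 kPa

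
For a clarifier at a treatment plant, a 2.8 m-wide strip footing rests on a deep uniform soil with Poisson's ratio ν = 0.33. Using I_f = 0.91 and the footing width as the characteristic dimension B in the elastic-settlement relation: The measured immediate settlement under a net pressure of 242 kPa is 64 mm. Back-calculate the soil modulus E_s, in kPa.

E_s ≈ 8590 kPa

S_e = q·B·(1−ν²)/E_s · I_f  ⇒  E_s = q·B·(1−ν²)·I_f / S_e.
E_s = 242 × 2.8 × 0.8911 × 0.91 / 0.064 = 8585 kPa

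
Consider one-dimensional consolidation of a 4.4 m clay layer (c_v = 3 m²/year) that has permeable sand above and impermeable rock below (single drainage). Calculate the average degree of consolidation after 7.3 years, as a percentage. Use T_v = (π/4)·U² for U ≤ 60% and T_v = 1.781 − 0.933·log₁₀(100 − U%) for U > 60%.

Drainage path length: H_d = H = 4.4 m (single drainage).
T_v = c_v·t/H_d² = 3×7.3/4.4² = 1.1312.
T_v = 1.1312 corresponds to the U > 60% branch:
U = 1 − 10^((1.781 − T_v)/0.933)/100 = 0.9503

U ≈ 95 %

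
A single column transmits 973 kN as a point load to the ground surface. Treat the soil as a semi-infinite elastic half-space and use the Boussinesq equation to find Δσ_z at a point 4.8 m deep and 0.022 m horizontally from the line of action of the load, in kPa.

Boussinesq vertical stress below a point load on an elastic half-space:
Δσ_z = 3P/(2πz²) · [1 + (r/z)²]^(−5/2)
r/z = 0.022/4.8 = 0.0045833; [1+(r/z)²]^(−5/2) = 0.99995.
Δσ_z = 3×973/(2π×4.8²) × 0.99995 = 20.164 × 0.99995 = 20.16 kPa

Δσ_z ≈ 20.2 kPa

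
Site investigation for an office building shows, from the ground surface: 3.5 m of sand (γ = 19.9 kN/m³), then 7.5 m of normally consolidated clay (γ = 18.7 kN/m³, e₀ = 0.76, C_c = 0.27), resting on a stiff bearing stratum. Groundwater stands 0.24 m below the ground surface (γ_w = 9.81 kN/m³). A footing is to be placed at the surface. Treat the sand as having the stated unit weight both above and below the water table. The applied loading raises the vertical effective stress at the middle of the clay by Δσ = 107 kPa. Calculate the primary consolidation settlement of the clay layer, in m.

Mid-depth of clay below the ground surface: z = 3.5 + 7.5/2 = 7.25 m.
Total vertical stress at mid-clay: σ_v = 19.9×3.5 + 18.7×3.75 = 139.77 kPa.
Pore pressure: u = 9.81×(7.25 − 0.24) = 68.768 kPa.
Initial effective stress: σ'_0 = σ_v − u = 139.77 − 68.768 = 71.002 kPa.
Final effective stress: σ'_f = σ'_0 + Δσ = 71.002 + 107 = 178 kPa.
Normally consolidated clay, so the full stress increment lies on the virgin compression line:
S_c = C_c·H/(1+e₀)·log₁₀(σ'_f/σ'_0) = 0.27×7.5/(1+0.76)×log₁₀(178/71.002)
    = 1.1506 × 0.39915 = 0.4593 m

S_c ≈ 0.459 m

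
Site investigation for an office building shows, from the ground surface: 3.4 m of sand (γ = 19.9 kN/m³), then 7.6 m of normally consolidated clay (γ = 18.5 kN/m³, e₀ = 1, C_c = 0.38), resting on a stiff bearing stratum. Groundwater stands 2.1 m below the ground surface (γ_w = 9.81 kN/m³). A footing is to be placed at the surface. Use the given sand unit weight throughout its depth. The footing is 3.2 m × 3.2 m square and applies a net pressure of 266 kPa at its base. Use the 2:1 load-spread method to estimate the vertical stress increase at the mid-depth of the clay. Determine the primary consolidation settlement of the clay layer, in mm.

Mid-depth of clay below the ground surface: z = 3.4 + 7.6/2 = 7.2 m.
Total vertical stress at mid-clay: σ_v = 19.9×3.4 + 18.5×3.8 = 137.96 kPa.
Pore pressure: u = 9.81×(7.2 − 2.1) = 50.031 kPa.
Initial effective stress: σ'_0 = σ_v − u = 137.96 − 50.031 = 87.929 kPa.
Stress increase at mid-clay by the 2:1 spreading method:
Δσ = qBL/((B+z)(L+z)) = 266×3.2×3.2/((3.2+7.2)(3.2+7.2)) = 25.183 kPa
Final effective stress: σ'_f = σ'_0 + Δσ = 87.929 + 25.183 = 113.11 kPa.
Normally consolidated clay, so the full stress increment lies on the virgin compression line:
S_c = C_c·H/(1+e₀)·log₁₀(σ'_f/σ'_0) = 0.38×7.6/(1+1)×log₁₀(113.11/87.929)
    = 1.444 × 0.10937 = 0.1579 m

S_c ≈ 158 mm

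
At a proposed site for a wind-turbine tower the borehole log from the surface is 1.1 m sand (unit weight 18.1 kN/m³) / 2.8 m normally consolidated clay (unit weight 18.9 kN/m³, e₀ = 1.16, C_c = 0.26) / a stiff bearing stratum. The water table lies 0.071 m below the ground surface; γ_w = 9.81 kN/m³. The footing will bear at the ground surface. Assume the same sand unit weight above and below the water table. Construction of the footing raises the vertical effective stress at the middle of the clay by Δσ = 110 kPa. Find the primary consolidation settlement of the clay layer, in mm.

Mid-depth of clay below the ground surface: z = 1.1 + 2.8/2 = 2.5 m.
Total vertical stress at mid-clay: σ_v = 18.1×1.1 + 18.9×1.4 = 46.37 kPa.
Pore pressure: u = 9.81×(2.5 − 0.071) = 23.828 kPa.
Initial effective stress: σ'_0 = σ_v − u = 46.37 − 23.828 = 22.542 kPa.
Final effective stress: σ'_f = σ'_0 + Δσ = 22.542 + 110 = 132.54 kPa.
Normally consolidated clay, so the full stress increment lies on the virgin compression line:
S_c = C_c·H/(1+e₀)·log₁₀(σ'_f/σ'_0) = 0.26×2.8/(1+1.16)×log₁₀(132.54/22.542)
    = 0.33704 × 0.76935 = 0.2593 m

S_c ≈ 259 mm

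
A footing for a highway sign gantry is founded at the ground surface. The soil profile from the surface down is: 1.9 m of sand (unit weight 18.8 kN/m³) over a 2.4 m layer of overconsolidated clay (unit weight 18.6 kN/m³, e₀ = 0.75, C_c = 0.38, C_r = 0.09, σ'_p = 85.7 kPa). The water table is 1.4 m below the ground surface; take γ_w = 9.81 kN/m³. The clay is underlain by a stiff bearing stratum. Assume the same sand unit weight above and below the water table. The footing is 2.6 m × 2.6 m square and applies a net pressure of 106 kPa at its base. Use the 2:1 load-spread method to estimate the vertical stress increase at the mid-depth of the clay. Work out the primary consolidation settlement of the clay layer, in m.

S_c ≈ 0.0229 m

Mid-depth of clay below the ground surface: z = 1.9 + 2.4/2 = 3.1 m.
Total vertical stress at mid-clay: σ_v = 18.8×1.9 + 18.6×1.2 = 58.04 kPa.
Pore pressure: u = 9.81×(3.1 − 1.4) = 16.677 kPa.
Initial effective stress: σ'_0 = σ_v − u = 58.04 − 16.677 = 41.363 kPa.
Stress increase at mid-clay by the 2:1 spreading method:
Δσ = qBL/((B+z)(L+z)) = 106×2.6×2.6/((2.6+3.1)(2.6+3.1)) = 22.055 kPa
Final effective stress: σ'_f = 41.363 + 22.055 = 63.418 kPa.
σ'_f = 63.418 ≤ σ'_p = 85.7 kPa, so the clay remains overconsolidated and only the recompression index applies:
S_c = C_r·H/(1+e₀)·log₁₀(σ'_f/σ'_0) = 0.09×2.4/1.75×log₁₀(63.418/41.363)
    = 0.12343 × 0.1856 = 0.02291 m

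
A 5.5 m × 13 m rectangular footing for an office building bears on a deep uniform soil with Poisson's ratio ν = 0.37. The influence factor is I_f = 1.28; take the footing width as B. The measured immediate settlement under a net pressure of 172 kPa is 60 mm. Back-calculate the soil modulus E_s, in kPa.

E_s ≈ 17400 kPa

S_e = q·B·(1−ν²)/E_s · I_f  ⇒  E_s = q·B·(1−ν²)·I_f / S_e.
E_s = 172 × 5.5 × 0.8631 × 1.28 / 0.06 = 17420 kPa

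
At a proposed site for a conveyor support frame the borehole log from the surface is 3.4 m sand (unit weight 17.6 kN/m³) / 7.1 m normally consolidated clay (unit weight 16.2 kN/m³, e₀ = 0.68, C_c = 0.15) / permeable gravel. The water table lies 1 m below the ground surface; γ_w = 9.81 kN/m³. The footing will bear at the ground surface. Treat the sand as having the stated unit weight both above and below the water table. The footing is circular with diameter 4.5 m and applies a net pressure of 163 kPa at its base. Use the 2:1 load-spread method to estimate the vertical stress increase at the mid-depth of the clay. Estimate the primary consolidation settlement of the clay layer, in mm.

Mid-depth of clay below the ground surface: z = 3.4 + 7.1/2 = 6.95 m.
Total vertical stress at mid-clay: σ_v = 17.6×3.4 + 16.2×3.55 = 117.35 kPa.
Pore pressure: u = 9.81×(6.95 − 1) = 58.37 kPa.
Initial effective stress: σ'_0 = σ_v − u = 117.35 − 58.37 = 58.98 kPa.
Stress increase at mid-clay by the 2:1 spreading method:
Δσ ≈ qD²/(D+z)² = 163×4.5²/(4.5+6.95)² = 25.177 kPa
Final effective stress: σ'_f = σ'_0 + Δσ = 58.98 + 25.177 = 84.157 kPa.
Normally consolidated clay, so the full stress increment lies on the virgin compression line:
S_c = C_c·H/(1+e₀)·log₁₀(σ'_f/σ'_0) = 0.15×7.1/(1+0.68)×log₁₀(84.157/58.98)
    = 0.63393 × 0.15439 = 0.09787 m

S_c ≈ 97.9 mm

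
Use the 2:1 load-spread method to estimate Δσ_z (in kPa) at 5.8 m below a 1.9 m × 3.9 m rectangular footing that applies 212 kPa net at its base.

By the 2:1 method the load spreads at 1 horizontal : 2 vertical, so at depth z the loaded area has grown by z in each plan dimension:
Δσ = qBL/((B+z)(L+z)) = 212×1.9×3.9/((1.9+5.8)(3.9+5.8)) = 21.033 kPa

Δσ_z ≈ 21 kPa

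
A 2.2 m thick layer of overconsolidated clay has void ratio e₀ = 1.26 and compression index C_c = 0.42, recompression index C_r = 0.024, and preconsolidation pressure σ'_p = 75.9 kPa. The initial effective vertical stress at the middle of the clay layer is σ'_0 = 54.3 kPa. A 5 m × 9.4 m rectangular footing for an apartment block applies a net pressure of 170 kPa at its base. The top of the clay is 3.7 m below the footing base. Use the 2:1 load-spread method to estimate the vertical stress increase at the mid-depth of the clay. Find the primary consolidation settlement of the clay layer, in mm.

S_c ≈ 72 mm

Mid-depth of clay below the footing base: z = 3.7 + 2.2/2 = 4.8 m.
Stress increase at mid-clay by the 2:1 spreading method:
Δσ = qBL/((B+z)(L+z)) = 170×5×9.4/((5+4.8)(9.4+4.8)) = 57.416 kPa
Final effective stress: σ'_f = 54.3 + 57.416 = 111.72 kPa.
σ'_f = 111.72 > σ'_p = 75.9 kPa, so the stress path crosses the preconsolidation pressure — recompression up to σ'_p, then virgin compression beyond:
S_c = H/(1+e₀)·[C_r·log₁₀(σ'_p/σ'_0) + C_c·log₁₀(σ'_f/σ'_p)]
    = 2.2/2.26 × [0.024×log₁₀(75.9/54.3) + 0.42×log₁₀(111.72/75.9)]
    = 0.97345 × [0.0034906 + 0.070513] = 0.07204 m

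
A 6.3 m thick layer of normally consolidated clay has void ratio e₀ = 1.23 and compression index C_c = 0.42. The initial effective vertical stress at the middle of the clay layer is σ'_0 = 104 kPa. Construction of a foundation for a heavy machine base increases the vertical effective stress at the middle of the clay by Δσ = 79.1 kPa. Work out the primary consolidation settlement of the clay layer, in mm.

S_c ≈ 291 mm

Final effective stress: σ'_f = σ'_0 + Δσ = 104 + 79.1 = 183.1 kPa.
Normally consolidated clay, so the full stress increment lies on the virgin compression line:
S_c = C_c·H/(1+e₀)·log₁₀(σ'_f/σ'_0) = 0.42×6.3/(1+1.23)×log₁₀(183.1/104)
    = 1.1865 × 0.24566 = 0.2915 m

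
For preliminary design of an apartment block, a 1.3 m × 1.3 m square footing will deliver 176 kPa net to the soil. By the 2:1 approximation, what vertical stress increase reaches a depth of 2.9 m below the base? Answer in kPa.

By the 2:1 method the load spreads at 1 horizontal : 2 vertical, so at depth z the loaded area has grown by z in each plan dimension:
Δσ = qBL/((B+z)(L+z)) = 176×1.3×1.3/((1.3+2.9)(1.3+2.9)) = 16.862 kPa

Δσ_z ≈ 16.9 kPa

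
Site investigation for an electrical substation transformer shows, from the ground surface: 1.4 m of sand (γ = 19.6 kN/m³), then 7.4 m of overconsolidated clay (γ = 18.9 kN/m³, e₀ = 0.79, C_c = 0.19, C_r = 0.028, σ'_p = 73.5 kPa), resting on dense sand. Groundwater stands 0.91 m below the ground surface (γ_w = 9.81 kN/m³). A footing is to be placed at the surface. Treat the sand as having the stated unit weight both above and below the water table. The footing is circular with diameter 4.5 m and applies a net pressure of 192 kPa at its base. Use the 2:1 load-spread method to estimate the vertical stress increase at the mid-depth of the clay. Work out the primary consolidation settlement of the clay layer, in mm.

S_c ≈ 113 mm

Mid-depth of clay below the ground surface: z = 1.4 + 7.4/2 = 5.1 m.
Total vertical stress at mid-clay: σ_v = 19.6×1.4 + 18.9×3.7 = 97.37 kPa.
Pore pressure: u = 9.81×(5.1 − 0.91) = 41.104 kPa.
Initial effective stress: σ'_0 = σ_v − u = 97.37 − 41.104 = 56.266 kPa.
Stress increase at mid-clay by the 2:1 spreading method:
Δσ ≈ qD²/(D+z)² = 192×4.5²/(4.5+5.1)² = 42.188 kPa
Final effective stress: σ'_f = 56.266 + 42.188 = 98.454 kPa.
σ'_f = 98.454 > σ'_p = 73.5 kPa, so the stress path crosses the preconsolidation pressure — recompression up to σ'_p, then virgin compression beyond:
S_c = H/(1+e₀)·[C_r·log₁₀(σ'_p/σ'_0) + C_c·log₁₀(σ'_f/σ'_p)]
    = 7.4/1.79 × [0.028×log₁₀(73.5/56.266) + 0.19×log₁₀(98.454/73.5)]
    = 4.1341 × [0.0032492 + 0.02412] = 0.1131 m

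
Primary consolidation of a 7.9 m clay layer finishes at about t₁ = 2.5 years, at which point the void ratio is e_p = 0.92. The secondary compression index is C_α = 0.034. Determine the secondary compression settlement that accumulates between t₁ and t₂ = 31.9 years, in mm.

Secondary compression: S_s = C_α·H/(1+e_p)·log₁₀(t₂/t₁)
S_s = 0.034×7.9/(1+0.92)×log₁₀(31.9/2.5)
    = 0.1399 × 1.106 = 0.1547 m

S_s ≈ 155 mm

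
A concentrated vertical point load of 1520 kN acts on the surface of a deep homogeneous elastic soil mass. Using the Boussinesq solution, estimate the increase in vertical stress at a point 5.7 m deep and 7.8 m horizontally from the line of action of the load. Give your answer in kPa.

Boussinesq vertical stress below a point load on an elastic half-space:
Δσ_z = 3P/(2πz²) · [1 + (r/z)²]^(−5/2)
r/z = 7.8/5.7 = 1.3684; [1+(r/z)²]^(−5/2) = 0.071502.
Δσ_z = 3×1520/(2π×5.7²) × 0.071502 = 22.338 × 0.071502 = 1.597 kPa

Δσ_z ≈ 1.6 kPa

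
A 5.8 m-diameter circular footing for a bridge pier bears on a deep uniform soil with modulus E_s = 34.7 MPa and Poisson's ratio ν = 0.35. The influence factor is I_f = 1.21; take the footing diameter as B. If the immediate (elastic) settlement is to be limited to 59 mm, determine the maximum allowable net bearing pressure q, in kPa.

E_s = 34.7 MPa = 34700 kPa.
S_e = q·B·(1−ν²)/E_s · I_f  ⇒  q = S_e·E_s / (B·(1−ν²)·I_f).
q = 0.059 × 34700 / (5.8 × 0.8775 × 1.21) = 332.4 kPa

q ≈ 332 kPa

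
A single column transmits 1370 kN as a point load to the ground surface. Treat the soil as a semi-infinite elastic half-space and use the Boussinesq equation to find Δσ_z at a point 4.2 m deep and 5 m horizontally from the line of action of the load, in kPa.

Δσ_z ≈ 4.08 kPa

Boussinesq vertical stress below a point load on an elastic half-space:
Δσ_z = 3P/(2πz²) · [1 + (r/z)²]^(−5/2)
r/z = 5/4.2 = 1.1905; [1+(r/z)²]^(−5/2) = 0.11008.
Δσ_z = 3×1370/(2π×4.2²) × 0.11008 = 37.082 × 0.11008 = 4.082 kPa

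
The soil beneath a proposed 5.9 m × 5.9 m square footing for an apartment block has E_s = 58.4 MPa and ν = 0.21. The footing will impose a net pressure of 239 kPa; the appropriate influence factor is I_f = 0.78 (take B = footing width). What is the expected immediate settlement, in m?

S_e ≈ 0.018 m

Immediate (elastic) settlement: S_e = q·B·(1−ν²)/E_s · I_f.
E_s = 58.4 MPa = 58400 kPa.
S_e = 239 × 5.9 × (1 − 0.21²) / 58400 × 0.78
    = 239 × 5.9 × 0.9559 / 58400 × 0.78
    = 0.018 m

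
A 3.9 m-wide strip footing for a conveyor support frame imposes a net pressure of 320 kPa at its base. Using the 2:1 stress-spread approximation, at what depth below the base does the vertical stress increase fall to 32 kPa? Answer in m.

z ≈ 35.1 m

2:1 spreading — at depth z the loaded area has grown by z in each plan dimension:
qB/(B+z) = Δσ_z ⇒ z = qB/Δσ_z − B = 320×3.9/32 − 3.9 = 35.1 m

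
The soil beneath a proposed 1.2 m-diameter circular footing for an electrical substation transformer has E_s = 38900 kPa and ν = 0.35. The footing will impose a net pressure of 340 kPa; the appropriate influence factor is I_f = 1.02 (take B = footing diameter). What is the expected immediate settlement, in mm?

Immediate (elastic) settlement: S_e = q·B·(1−ν²)/E_s · I_f.
S_e = 340 × 1.2 × (1 − 0.35²) / 38900 × 1.02
    = 340 × 1.2 × 0.8775 / 38900 × 1.02
    = 0.009388 m = 9.388 mm

S_e ≈ 9.39 mm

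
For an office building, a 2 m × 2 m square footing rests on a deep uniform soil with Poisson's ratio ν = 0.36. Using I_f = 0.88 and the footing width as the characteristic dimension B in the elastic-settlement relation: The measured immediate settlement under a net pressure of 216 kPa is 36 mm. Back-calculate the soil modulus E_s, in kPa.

E_s ≈ 9190 kPa

S_e = q·B·(1−ν²)/E_s · I_f  ⇒  E_s = q·B·(1−ν²)·I_f / S_e.
E_s = 216 × 2 × 0.8704 × 0.88 / 0.036 = 9191 kPa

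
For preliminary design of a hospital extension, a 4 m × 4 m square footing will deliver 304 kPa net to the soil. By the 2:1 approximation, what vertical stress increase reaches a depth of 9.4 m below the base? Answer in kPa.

By the 2:1 method the load spreads at 1 horizontal : 2 vertical, so at depth z the loaded area has grown by z in each plan dimension:
Δσ = qBL/((B+z)(L+z)) = 304×4×4/((4+9.4)(4+9.4)) = 27.088 kPa

Δσ_z ≈ 27.1 kPa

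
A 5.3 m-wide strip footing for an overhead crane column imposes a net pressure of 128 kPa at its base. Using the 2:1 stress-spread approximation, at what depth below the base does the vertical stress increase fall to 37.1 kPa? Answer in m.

2:1 spreading — at depth z the loaded area has grown by z in each plan dimension:
qB/(B+z) = Δσ_z ⇒ z = qB/Δσ_z − B = 128×5.3/37.1 − 5.3 = 12.99 m

z ≈ 13 m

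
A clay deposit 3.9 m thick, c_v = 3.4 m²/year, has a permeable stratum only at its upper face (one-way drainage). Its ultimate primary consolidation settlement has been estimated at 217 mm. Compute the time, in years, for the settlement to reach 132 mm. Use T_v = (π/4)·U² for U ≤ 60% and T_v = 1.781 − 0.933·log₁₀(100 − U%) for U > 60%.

Drainage path length: H_d = H = 3.9 m (single drainage).
U = S(t)/S_ult = 132/217 = 0.6083.
U > 60%: T_v = 1.781 − 0.933·log₁₀(100 − 60.829) = 0.29477.
t = T_v·H_d²/c_v = 0.29477×3.9²/3.4 = 1.319 years.

t ≈ 1.32 years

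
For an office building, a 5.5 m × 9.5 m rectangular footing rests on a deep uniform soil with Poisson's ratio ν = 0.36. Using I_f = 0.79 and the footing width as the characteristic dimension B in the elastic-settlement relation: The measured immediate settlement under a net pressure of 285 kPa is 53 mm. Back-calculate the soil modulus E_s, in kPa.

S_e = q·B·(1−ν²)/E_s · I_f  ⇒  E_s = q·B·(1−ν²)·I_f / S_e.
E_s = 285 × 5.5 × 0.8704 × 0.79 / 0.053 = 20340 kPa

E_s ≈ 20300 kPa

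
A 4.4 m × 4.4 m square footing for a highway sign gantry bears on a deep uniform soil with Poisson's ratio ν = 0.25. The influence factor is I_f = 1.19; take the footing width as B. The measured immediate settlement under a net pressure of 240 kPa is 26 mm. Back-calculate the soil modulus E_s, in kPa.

E_s ≈ 45300 kPa

S_e = q·B·(1−ν²)/E_s · I_f  ⇒  E_s = q·B·(1−ν²)·I_f / S_e.
E_s = 240 × 4.4 × 0.9375 × 1.19 / 0.026 = 45310 kPa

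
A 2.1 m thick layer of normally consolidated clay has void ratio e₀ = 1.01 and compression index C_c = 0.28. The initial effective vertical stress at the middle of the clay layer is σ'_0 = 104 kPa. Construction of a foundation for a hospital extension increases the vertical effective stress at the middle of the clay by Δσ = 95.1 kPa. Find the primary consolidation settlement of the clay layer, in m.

S_c ≈ 0.0825 m

Final effective stress: σ'_f = σ'_0 + Δσ = 104 + 95.1 = 199.1 kPa.
Normally consolidated clay, so the full stress increment lies on the virgin compression line:
S_c = C_c·H/(1+e₀)·log₁₀(σ'_f/σ'_0) = 0.28×2.1/(1+1.01)×log₁₀(199.1/104)
    = 0.29254 × 0.28204 = 0.08251 m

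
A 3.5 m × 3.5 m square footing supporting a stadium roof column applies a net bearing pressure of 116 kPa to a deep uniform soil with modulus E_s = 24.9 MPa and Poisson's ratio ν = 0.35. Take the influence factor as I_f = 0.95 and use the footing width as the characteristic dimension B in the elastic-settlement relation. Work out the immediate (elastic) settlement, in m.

S_e ≈ 0.0136 m

Immediate (elastic) settlement: S_e = q·B·(1−ν²)/E_s · I_f.
E_s = 24.9 MPa = 24900 kPa.
S_e = 116 × 3.5 × (1 − 0.35²) / 24900 × 0.95
    = 116 × 3.5 × 0.8775 / 24900 × 0.95
    = 0.01359 m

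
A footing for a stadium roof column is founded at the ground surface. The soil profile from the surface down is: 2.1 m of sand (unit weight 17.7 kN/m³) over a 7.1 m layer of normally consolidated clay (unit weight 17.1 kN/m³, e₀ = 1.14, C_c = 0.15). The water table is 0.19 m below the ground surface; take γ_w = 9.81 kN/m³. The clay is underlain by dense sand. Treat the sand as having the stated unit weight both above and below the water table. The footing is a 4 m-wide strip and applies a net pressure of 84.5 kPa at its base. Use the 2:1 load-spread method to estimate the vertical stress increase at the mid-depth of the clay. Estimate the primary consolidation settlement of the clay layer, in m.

Mid-depth of clay below the ground surface: z = 2.1 + 7.1/2 = 5.65 m.
Total vertical stress at mid-clay: σ_v = 17.7×2.1 + 17.1×3.55 = 97.875 kPa.
Pore pressure: u = 9.81×(5.65 − 0.19) = 53.563 kPa.
Initial effective stress: σ'_0 = σ_v − u = 97.875 − 53.563 = 44.312 kPa.
Stress increase at mid-clay by the 2:1 spreading method:
Δσ = qB/(B+z) = 84.5×4/(4+5.65) = 35.026 kPa
Final effective stress: σ'_f = σ'_0 + Δσ = 44.312 + 35.026 = 79.338 kPa.
Normally consolidated clay, so the full stress increment lies on the virgin compression line:
S_c = C_c·H/(1+e₀)·log₁₀(σ'_f/σ'_0) = 0.15×7.1/(1+1.14)×log₁₀(79.338/44.312)
    = 0.49766 × 0.25296 = 0.1259 m

S_c ≈ 0.126 m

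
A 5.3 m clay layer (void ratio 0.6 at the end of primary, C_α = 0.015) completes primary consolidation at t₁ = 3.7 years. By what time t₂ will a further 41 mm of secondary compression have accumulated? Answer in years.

t₂ ≈ 24.7 years

S_s = C_α·H/(1+e_p)·log₁₀(t₂/t₁) ⇒ log₁₀(t₂/t₁) = S_s·(1+e_p)/(C_α·H).
log₁₀(t₂/t₁) = 0.041 × (1+0.6) / (0.015×5.3) = 0.8252
t₂ = t₁ × 10^0.8252 = 3.7 × 6.686 = 24.74 years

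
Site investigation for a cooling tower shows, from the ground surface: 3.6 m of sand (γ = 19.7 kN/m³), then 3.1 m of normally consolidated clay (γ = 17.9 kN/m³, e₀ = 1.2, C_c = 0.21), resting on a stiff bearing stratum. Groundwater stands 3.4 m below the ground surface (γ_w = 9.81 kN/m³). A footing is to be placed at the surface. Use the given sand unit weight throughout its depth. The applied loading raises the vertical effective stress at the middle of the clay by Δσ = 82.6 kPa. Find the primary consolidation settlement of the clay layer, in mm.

Mid-depth of clay below the ground surface: z = 3.6 + 3.1/2 = 5.15 m.
Total vertical stress at mid-clay: σ_v = 19.7×3.6 + 17.9×1.55 = 98.665 kPa.
Pore pressure: u = 9.81×(5.15 − 3.4) = 17.168 kPa.
Initial effective stress: σ'_0 = σ_v − u = 98.665 − 17.168 = 81.497 kPa.
Final effective stress: σ'_f = σ'_0 + Δσ = 81.497 + 82.6 = 164.1 kPa.
Normally consolidated clay, so the full stress increment lies on the virgin compression line:
S_c = C_c·H/(1+e₀)·log₁₀(σ'_f/σ'_0) = 0.21×3.1/(1+1.2)×log₁₀(164.1/81.497)
    = 0.29591 × 0.30397 = 0.08995 m

S_c ≈ 89.9 mm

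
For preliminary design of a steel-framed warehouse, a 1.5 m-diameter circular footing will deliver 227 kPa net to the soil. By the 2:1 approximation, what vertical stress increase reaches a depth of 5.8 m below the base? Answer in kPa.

By the 2:1 method the load spreads at 1 horizontal : 2 vertical, so at depth z the loaded area has grown by z in each plan dimension:
Δσ ≈ qD²/(D+z)² = 227×1.5²/(1.5+5.8)² = 9.5843 kPa

Δσ_z ≈ 9.58 kPa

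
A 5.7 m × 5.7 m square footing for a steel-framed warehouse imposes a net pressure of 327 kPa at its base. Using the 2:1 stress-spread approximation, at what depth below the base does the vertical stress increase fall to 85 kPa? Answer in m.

z ≈ 5.48 m

2:1 spreading — at depth z the loaded area has grown by z in each plan dimension:
qB²/(B+z)² = Δσ_z ⇒ z = B(√(q/Δσ_z) − 1) = 5.7×(√(327/85) − 1) = 5.48 m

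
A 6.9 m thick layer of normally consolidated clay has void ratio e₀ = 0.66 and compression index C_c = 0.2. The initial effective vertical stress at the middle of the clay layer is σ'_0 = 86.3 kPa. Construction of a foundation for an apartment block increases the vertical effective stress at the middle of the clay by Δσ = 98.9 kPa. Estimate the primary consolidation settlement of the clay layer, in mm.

S_c ≈ 276 mm

Final effective stress: σ'_f = σ'_0 + Δσ = 86.3 + 98.9 = 185.2 kPa.
Normally consolidated clay, so the full stress increment lies on the virgin compression line:
S_c = C_c·H/(1+e₀)·log₁₀(σ'_f/σ'_0) = 0.2×6.9/(1+0.66)×log₁₀(185.2/86.3)
    = 0.83133 × 0.33163 = 0.2757 m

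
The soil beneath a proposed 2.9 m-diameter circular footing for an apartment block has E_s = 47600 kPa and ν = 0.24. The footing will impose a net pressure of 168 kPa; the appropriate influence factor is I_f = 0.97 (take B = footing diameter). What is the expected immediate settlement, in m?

Immediate (elastic) settlement: S_e = q·B·(1−ν²)/E_s · I_f.
S_e = 168 × 2.9 × (1 − 0.24²) / 47600 × 0.97
    = 168 × 2.9 × 0.9424 / 47600 × 0.97
    = 0.009356 m

S_e ≈ 0.00936 m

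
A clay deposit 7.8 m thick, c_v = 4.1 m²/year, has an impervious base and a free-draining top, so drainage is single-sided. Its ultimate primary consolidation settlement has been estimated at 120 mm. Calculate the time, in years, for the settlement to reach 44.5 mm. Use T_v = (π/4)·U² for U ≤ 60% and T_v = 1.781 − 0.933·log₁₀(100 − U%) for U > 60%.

Drainage path length: H_d = H = 7.8 m (single drainage).
U = S(t)/S_ult = 44.5/120 = 0.3708.
U ≤ 60%: T_v = (π/4)·U² = (π/4)×0.37083² = 0.10801.
t = T_v·H_d²/c_v = 0.10801×7.8²/4.1 = 1.603 years.

t ≈ 1.6 years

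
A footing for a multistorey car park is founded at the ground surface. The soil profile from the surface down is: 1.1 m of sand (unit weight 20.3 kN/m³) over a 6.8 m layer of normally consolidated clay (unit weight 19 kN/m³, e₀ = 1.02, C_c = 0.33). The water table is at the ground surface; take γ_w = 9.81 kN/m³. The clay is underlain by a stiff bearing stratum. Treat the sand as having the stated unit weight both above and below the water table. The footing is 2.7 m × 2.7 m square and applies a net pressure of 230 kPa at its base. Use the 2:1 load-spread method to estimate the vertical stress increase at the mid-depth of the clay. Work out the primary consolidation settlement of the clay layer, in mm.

S_c ≈ 272 mm

Mid-depth of clay below the ground surface: z = 1.1 + 6.8/2 = 4.5 m.
Total vertical stress at mid-clay: σ_v = 20.3×1.1 + 19×3.4 = 86.93 kPa.
Pore pressure: u = 9.81×(4.5 − 0) = 44.145 kPa.
Initial effective stress: σ'_0 = σ_v − u = 86.93 − 44.145 = 42.785 kPa.
Stress increase at mid-clay by the 2:1 spreading method:
Δσ = qBL/((B+z)(L+z)) = 230×2.7×2.7/((2.7+4.5)(2.7+4.5)) = 32.344 kPa
Final effective stress: σ'_f = σ'_0 + Δσ = 42.785 + 32.344 = 75.129 kPa.
Normally consolidated clay, so the full stress increment lies on the virgin compression line:
S_c = C_c·H/(1+e₀)·log₁₀(σ'_f/σ'_0) = 0.33×6.8/(1+1.02)×log₁₀(75.129/42.785)
    = 1.1109 × 0.24452 = 0.2716 m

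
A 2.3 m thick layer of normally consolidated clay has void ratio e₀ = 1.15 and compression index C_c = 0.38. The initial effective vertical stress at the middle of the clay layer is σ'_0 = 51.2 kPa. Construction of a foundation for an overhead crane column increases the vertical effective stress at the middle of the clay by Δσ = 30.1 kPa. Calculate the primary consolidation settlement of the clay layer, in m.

S_c ≈ 0.0816 m

Final effective stress: σ'_f = σ'_0 + Δσ = 51.2 + 30.1 = 81.3 kPa.
Normally consolidated clay, so the full stress increment lies on the virgin compression line:
S_c = C_c·H/(1+e₀)·log₁₀(σ'_f/σ'_0) = 0.38×2.3/(1+1.15)×log₁₀(81.3/51.2)
    = 0.40651 × 0.20082 = 0.08164 m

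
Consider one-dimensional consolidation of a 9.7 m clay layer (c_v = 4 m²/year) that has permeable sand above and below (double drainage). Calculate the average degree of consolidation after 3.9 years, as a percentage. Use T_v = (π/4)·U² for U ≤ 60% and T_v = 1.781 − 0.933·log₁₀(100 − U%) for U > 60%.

Drainage path length: H_d = H/2 = 4.85 m (double drainage).
T_v = c_v·t/H_d² = 4×3.9/4.85² = 0.66319.
T_v = 0.66319 corresponds to the U > 60% branch:
U = 1 − 10^((1.781 − T_v)/0.933)/100 = 0.8422

U ≈ 84.2 %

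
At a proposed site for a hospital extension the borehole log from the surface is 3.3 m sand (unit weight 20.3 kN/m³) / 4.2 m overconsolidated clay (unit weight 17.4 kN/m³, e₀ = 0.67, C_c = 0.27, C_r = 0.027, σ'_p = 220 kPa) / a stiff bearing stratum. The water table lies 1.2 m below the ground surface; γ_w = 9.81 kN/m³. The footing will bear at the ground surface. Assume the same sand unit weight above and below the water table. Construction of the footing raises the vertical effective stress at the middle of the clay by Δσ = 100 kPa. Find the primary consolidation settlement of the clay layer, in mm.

S_c ≈ 28.2 mm

Mid-depth of clay below the ground surface: z = 3.3 + 4.2/2 = 5.4 m.
Total vertical stress at mid-clay: σ_v = 20.3×3.3 + 17.4×2.1 = 103.53 kPa.
Pore pressure: u = 9.81×(5.4 − 1.2) = 41.202 kPa.
Initial effective stress: σ'_0 = σ_v − u = 103.53 − 41.202 = 62.328 kPa.
Final effective stress: σ'_f = 62.328 + 100 = 162.33 kPa.
σ'_f = 162.33 ≤ σ'_p = 220 kPa, so the clay remains overconsolidated and only the recompression index applies:
S_c = C_r·H/(1+e₀)·log₁₀(σ'_f/σ'_0) = 0.027×4.2/1.67×log₁₀(162.33/62.328)
    = 0.067905 × 0.41572 = 0.02823 m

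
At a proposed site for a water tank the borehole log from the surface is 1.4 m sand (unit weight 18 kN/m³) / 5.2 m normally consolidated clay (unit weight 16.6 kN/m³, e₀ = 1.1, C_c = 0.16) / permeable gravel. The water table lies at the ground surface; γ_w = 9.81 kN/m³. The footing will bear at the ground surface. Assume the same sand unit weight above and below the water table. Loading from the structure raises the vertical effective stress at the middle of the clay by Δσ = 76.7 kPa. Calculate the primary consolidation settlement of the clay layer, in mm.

S_c ≈ 222 mm

Mid-depth of clay below the ground surface: z = 1.4 + 5.2/2 = 4 m.
Total vertical stress at mid-clay: σ_v = 18×1.4 + 16.6×2.6 = 68.36 kPa.
Pore pressure: u = 9.81×(4 − 0) = 39.24 kPa.
Initial effective stress: σ'_0 = σ_v − u = 68.36 − 39.24 = 29.12 kPa.
Final effective stress: σ'_f = σ'_0 + Δσ = 29.12 + 76.7 = 105.82 kPa.
Normally consolidated clay, so the full stress increment lies on the virgin compression line:
S_c = C_c·H/(1+e₀)·log₁₀(σ'_f/σ'_0) = 0.16×5.2/(1+1.1)×log₁₀(105.82/29.12)
    = 0.39619 × 0.56038 = 0.222 m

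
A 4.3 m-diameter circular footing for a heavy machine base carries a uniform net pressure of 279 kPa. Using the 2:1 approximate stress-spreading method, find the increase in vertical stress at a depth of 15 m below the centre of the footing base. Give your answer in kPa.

By the 2:1 method the load spreads at 1 horizontal : 2 vertical, so at depth z the loaded area has grown by z in each plan dimension:
Δσ ≈ qD²/(D+z)² = 279×4.3²/(4.3+15)² = 13.849 kPa

Δσ_z ≈ 13.8 kPa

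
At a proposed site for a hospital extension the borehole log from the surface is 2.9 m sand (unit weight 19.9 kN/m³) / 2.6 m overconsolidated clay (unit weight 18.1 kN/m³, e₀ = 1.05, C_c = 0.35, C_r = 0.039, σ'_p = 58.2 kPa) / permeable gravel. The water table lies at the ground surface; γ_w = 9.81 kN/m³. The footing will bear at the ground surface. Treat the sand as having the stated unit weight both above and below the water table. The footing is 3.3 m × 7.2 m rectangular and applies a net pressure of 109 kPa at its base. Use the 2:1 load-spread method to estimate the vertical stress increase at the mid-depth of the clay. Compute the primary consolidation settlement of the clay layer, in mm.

Mid-depth of clay below the ground surface: z = 2.9 + 2.6/2 = 4.2 m.
Total vertical stress at mid-clay: σ_v = 19.9×2.9 + 18.1×1.3 = 81.24 kPa.
Pore pressure: u = 9.81×(4.2 − 0) = 41.202 kPa.
Initial effective stress: σ'_0 = σ_v − u = 81.24 − 41.202 = 40.038 kPa.
Stress increase at mid-clay by the 2:1 spreading method:
Δσ = qBL/((B+z)(L+z)) = 109×3.3×7.2/((3.3+4.2)(7.2+4.2)) = 30.291 kPa
Final effective stress: σ'_f = 40.038 + 30.291 = 70.329 kPa.
σ'_f = 70.329 > σ'_p = 58.2 kPa, so the stress path crosses the preconsolidation pressure — recompression up to σ'_p, then virgin compression beyond:
S_c = H/(1+e₀)·[C_r·log₁₀(σ'_p/σ'_0) + C_c·log₁₀(σ'_f/σ'_p)]
    = 2.6/2.05 × [0.039×log₁₀(58.2/40.038) + 0.35×log₁₀(70.329/58.2)]
    = 1.2683 × [0.0063356 + 0.028774] = 0.04453 m

S_c ≈ 44.5 mm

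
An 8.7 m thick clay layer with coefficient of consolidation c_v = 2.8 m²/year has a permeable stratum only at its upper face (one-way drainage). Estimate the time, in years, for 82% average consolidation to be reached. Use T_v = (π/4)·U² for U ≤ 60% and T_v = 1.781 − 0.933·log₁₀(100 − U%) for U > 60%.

Drainage path length: H_d = H = 8.7 m (single drainage).
U > 60%: T_v = 1.781 − 0.933·log₁₀(100 − 82) = 0.60983.
t = T_v·H_d²/c_v = 0.60983×8.7²/2.8 = 16.49 years.

t ≈ 16.5 years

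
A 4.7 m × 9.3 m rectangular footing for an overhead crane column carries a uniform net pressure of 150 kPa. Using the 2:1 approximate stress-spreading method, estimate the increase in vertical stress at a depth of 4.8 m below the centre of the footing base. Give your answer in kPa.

Δσ_z ≈ 48.9 kPa

By the 2:1 method the load spreads at 1 horizontal : 2 vertical, so at depth z the loaded area has grown by z in each plan dimension:
Δσ = qBL/((B+z)(L+z)) = 150×4.7×9.3/((4.7+4.8)(9.3+4.8)) = 48.947 kPa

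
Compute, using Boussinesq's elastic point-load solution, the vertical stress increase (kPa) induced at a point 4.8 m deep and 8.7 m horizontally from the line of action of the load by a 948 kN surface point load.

Δσ_z ≈ 0.517 kPa

Boussinesq vertical stress below a point load on an elastic half-space:
Δσ_z = 3P/(2πz²) · [1 + (r/z)²]^(−5/2)
r/z = 8.7/4.8 = 1.8125; [1+(r/z)²]^(−5/2) = 0.026308.
Δσ_z = 3×948/(2π×4.8²) × 0.026308 = 19.646 × 0.026308 = 0.5168 kPa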